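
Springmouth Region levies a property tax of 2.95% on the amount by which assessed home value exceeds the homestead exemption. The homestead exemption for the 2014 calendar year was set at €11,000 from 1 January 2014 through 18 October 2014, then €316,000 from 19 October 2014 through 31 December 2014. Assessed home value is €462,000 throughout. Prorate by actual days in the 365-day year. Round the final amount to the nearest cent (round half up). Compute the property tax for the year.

€11,480.35

1 January – 18 October 2014: 291 days, exemption €11,000 → (€462,000 − €11,000) × 2.95% × 291/365 = €10,607.1493
19 October – 31 December 2014: 74 days, exemption €316,000 → (€462,000 − €316,000) × 2.95% × 74/365 = €873.2000
Total = €11,480.3493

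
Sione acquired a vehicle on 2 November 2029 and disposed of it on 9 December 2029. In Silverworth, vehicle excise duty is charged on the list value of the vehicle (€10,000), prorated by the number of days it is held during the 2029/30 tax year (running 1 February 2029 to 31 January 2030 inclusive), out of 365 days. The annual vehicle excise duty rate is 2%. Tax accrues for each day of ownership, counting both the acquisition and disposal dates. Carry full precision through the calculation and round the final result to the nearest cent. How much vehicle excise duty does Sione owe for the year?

€20.82

Days held (2 November – 9 December 2029): 38 out of 365
Tax = €10,000 × 2% × 38/365 = €20.8219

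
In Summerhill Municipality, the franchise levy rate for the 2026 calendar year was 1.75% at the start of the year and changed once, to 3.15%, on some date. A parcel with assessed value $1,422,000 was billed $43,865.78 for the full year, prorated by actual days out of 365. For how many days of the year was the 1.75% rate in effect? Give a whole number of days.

Let d = days at the first rate; then 365 − d days at the second rate.
$1,422,000 × [1.75%·d + 3.15%·(365−d)] / 365 = $43,865.78
Solving gives d = 17, so the new rate took effect on 18 January 2026.

17 days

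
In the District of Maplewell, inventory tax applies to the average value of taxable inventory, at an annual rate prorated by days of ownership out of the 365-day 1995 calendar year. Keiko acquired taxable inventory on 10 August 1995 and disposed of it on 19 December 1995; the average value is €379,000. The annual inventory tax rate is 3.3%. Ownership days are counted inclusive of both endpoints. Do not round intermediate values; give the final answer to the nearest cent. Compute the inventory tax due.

€4,523.08

Days held (10 August – 19 December 1995): 132 out of 365
Tax = €379,000 × 3.3% × 132/365 = €4,523.0795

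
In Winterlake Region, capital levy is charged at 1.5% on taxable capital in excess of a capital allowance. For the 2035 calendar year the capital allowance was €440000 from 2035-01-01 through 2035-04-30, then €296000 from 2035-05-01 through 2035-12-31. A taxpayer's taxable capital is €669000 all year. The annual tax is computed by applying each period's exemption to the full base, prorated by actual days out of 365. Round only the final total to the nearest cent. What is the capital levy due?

2035-01-01 to 2035-04-30: 120 days, exemption €440000 → (€669000 − €440000) × 1.5% × 120/365 = €1129.3151
2035-05-01 to 2035-12-31: 245 days, exemption €296000 → (€669000 − €296000) × 1.5% × 245/365 = €3755.5479
Total = €4884.8630

€4884.86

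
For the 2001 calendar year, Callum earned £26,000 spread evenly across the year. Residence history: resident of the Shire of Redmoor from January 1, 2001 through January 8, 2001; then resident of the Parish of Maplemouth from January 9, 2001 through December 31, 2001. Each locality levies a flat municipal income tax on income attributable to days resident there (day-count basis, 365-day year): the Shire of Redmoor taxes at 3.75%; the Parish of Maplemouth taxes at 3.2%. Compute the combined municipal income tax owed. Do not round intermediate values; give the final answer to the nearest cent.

£835.13

The Shire of Redmoor, January 1 – January 8, 2001: 8 days → £26,000 × 3.75% × 8/365 = £21.3699
The Parish of Maplemouth, January 9 – December 31, 2001: 357 days → £26,000 × 3.2% × 357/365 = £813.7644
Total = £835.1342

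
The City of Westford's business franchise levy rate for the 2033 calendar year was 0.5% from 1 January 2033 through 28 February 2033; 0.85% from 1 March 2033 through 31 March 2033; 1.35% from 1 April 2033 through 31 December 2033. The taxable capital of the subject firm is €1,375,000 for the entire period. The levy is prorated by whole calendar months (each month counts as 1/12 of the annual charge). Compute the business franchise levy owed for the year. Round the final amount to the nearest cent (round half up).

1 January – 28 February 2033: 2 months at 0.5% → €1,375,000 × 0.5% × 2/12 = €1,145.8333
1 March – 31 March 2033: 1 month at 0.85% → €1,375,000 × 0.85% × 1/12 = €973.9583
1 April – 31 December 2033: 9 months at 1.35% → €1,375,000 × 1.35% × 9/12 = €13,921.8750
Total = €16,041.6667

€16,041.67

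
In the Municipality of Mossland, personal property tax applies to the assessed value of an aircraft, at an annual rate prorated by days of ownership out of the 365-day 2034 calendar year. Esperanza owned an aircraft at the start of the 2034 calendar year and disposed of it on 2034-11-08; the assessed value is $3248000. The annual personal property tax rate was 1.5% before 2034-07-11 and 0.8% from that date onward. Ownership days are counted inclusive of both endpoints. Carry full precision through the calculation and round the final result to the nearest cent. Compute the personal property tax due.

2034-01-01 to 2034-07-10: 191 days at 1.5% → $3248000 × 1.5% × 191/365 = $25494.5753
2034-07-11 to 2034-11-08: 121 days at 0.8% → $3248000 × 0.8% × 121/365 = $8613.8740
Total = $34108.4493

$34108.45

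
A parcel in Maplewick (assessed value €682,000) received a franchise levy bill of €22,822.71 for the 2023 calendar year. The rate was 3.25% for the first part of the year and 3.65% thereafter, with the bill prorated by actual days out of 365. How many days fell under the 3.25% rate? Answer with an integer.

277 days

Let d = days at the first rate; then 365 − d days at the second rate.
€682,000 × [3.25%·d + 3.65%·(365−d)] / 365 = €22,822.71
Solving gives d = 277, so the new rate took effect on 5 Oct 2023.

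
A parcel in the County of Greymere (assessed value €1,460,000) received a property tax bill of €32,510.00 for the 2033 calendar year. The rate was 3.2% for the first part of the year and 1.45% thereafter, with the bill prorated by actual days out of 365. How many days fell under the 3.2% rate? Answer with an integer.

Let d = days at the first rate; then 365 − d days at the second rate.
€1,460,000 × [3.2%·d + 1.45%·(365−d)] / 365 = €32,510.00
Solving gives d = 162, so the new rate took effect on 12 Jun 2033.

162 days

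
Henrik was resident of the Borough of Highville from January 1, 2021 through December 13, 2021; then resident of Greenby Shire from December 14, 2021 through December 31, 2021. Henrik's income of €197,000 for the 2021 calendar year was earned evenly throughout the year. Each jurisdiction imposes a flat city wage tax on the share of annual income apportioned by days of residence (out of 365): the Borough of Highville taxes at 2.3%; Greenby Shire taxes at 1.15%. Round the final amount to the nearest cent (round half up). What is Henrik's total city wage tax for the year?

€4,419.28

The Borough of Highville, January 1 – December 13, 2021: 347 days → €197,000 × 2.3% × 347/365 = €4,307.5534
Greenby Shire, December 14 – December 31, 2021: 18 days → €197,000 × 1.15% × 18/365 = €111.7233
Total = €4,419.2767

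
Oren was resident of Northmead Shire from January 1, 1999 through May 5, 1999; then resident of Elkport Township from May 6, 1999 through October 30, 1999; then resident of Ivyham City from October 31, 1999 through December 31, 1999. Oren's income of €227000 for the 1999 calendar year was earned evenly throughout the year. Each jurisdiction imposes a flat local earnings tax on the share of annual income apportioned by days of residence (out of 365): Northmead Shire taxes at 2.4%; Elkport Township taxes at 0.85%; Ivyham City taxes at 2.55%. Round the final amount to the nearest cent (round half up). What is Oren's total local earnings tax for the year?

Northmead Shire, January 1 – May 5, 1999: 125 days → €227000 × 2.4% × 125/365 = €1865.7534
Elkport Township, May 6 – October 30, 1999: 178 days → €227000 × 0.85% × 178/365 = €940.9616
Ivyham City, October 31 – December 31, 1999: 62 days → €227000 × 2.55% × 62/365 = €983.2521
Total = €3789.9671

€3789.97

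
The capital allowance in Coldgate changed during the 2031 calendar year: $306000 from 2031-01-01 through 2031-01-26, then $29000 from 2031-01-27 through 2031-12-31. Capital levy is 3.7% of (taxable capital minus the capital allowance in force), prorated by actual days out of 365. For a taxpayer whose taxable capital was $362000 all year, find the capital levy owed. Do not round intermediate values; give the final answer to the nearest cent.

$11590.93

2031-01-01 to 2031-01-26: 26 days, exemption $306000 → ($362000 − $306000) × 3.7% × 26/365 = $147.5945
2031-01-27 to 2031-12-31: 339 days, exemption $29000 → ($362000 − $29000) × 3.7% × 339/365 = $11443.3397
Total = $11590.9342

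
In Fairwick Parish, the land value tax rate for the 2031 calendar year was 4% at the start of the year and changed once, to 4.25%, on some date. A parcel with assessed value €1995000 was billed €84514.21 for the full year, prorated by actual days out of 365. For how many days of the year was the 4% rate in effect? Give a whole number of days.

Let d = days at the first rate; then 365 − d days at the second rate.
€1995000 × [4%·d + 4.25%·(365−d)] / 365 = €84514.21
Solving gives d = 20, so the new rate took effect on 21 January 2031.

20 days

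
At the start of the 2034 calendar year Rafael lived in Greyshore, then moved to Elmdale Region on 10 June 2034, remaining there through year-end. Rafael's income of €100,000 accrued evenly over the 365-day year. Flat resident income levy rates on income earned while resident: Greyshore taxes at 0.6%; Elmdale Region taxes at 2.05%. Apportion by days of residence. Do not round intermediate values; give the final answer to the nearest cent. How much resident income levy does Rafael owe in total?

€1,414.38

Greyshore, 1 January – 9 June 2034: 160 days → €100,000 × 0.6% × 160/365 = €263.0137
Elmdale Region, 10 June – 31 December 2034: 205 days → €100,000 × 2.05% × 205/365 = €1,151.3699
Total = €1,414.3836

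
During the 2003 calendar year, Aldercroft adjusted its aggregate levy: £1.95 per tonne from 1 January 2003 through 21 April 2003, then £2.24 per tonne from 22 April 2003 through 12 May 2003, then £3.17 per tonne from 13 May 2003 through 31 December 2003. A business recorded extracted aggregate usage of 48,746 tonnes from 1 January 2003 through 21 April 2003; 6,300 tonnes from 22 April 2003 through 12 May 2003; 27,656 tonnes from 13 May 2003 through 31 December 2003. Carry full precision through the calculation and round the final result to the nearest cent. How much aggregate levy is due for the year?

1 January – 21 April 2003: 48,746 tonnes at £1.95/tonne → £95,054.70
22 April – 12 May 2003: 6,300 tonnes at £2.24/tonne → £14,112.00
13 May – 31 December 2003: 27,656 tonnes at £3.17/tonne → £87,669.52

£196,836.22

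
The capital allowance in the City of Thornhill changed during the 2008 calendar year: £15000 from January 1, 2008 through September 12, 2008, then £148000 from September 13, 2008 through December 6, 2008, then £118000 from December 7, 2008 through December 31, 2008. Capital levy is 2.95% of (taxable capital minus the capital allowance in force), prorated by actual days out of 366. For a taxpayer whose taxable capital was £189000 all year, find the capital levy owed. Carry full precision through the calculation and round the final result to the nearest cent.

£4014.26

January 1 – September 12, 2008: 256 days, exemption £15000 → (£189000 − £15000) × 2.95% × 256/366 = £3590.2951
September 13 – December 6, 2008: 85 days, exemption £148000 → (£189000 − £148000) × 2.95% × 85/366 = £280.8948
December 7 – December 31, 2008: 25 days, exemption £118000 → (£189000 − £118000) × 2.95% × 25/366 = £143.0669
Total = £4014.2568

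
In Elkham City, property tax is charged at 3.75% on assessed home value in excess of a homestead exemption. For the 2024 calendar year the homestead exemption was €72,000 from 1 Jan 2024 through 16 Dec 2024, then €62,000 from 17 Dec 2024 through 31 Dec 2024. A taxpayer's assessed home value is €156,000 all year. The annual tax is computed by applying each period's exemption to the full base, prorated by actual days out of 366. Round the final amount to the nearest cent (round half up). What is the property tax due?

1 Jan – 16 Dec 2024: 351 days, exemption €72,000 → (€156,000 − €72,000) × 3.75% × 351/366 = €3,020.9016
17 Dec – 31 Dec 2024: 15 days, exemption €62,000 → (€156,000 − €62,000) × 3.75% × 15/366 = €144.4672
Total = €3,165.3689

€3,165.37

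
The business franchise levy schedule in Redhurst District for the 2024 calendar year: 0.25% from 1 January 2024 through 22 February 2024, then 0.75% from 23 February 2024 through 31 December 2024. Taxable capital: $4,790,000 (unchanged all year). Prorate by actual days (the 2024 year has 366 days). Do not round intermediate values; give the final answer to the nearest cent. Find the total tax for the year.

1 January – 22 February 2024: 53 days at 0.25% → $4,790,000 × 0.25% × 53/366 = $1,734.0847
23 February – 31 December 2024: 313 days at 0.75% → $4,790,000 × 0.75% × 313/366 = $30,722.7459
Total = $32,456.8306

$32,456.83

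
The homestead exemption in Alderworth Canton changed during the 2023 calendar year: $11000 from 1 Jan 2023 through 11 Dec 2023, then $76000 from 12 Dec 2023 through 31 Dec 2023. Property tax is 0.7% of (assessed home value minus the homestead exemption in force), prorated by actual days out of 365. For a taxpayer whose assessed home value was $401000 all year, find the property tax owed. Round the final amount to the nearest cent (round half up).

$2705.07

1 Jan – 11 Dec 2023: 345 days, exemption $11000 → ($401000 − $11000) × 0.7% × 345/365 = $2580.4110
12 Dec – 31 Dec 2023: 20 days, exemption $76000 → ($401000 − $76000) × 0.7% × 20/365 = $124.6575
Total = $2705.0685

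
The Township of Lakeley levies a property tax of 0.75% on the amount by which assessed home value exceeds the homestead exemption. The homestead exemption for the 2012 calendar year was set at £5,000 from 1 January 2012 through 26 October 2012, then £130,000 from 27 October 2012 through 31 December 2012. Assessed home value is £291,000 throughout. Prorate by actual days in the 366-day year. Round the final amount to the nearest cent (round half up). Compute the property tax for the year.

1 January – 26 October 2012: 300 days, exemption £5,000 → (£291,000 − £5,000) × 0.75% × 300/366 = £1,758.1967
27 October – 31 December 2012: 66 days, exemption £130,000 → (£291,000 − £130,000) × 0.75% × 66/366 = £217.7459
Total = £1,975.9426

£1,975.94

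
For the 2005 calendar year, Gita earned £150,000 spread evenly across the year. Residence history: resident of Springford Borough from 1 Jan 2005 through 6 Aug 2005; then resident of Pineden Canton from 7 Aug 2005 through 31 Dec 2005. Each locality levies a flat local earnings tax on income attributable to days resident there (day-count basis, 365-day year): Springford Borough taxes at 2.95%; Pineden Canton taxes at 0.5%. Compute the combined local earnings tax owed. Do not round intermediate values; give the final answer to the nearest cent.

Springford Borough, 1 Jan – 6 Aug 2005: 218 days → £150,000 × 2.95% × 218/365 = £2,642.8767
Pineden Canton, 7 Aug – 31 Dec 2005: 147 days → £150,000 × 0.5% × 147/365 = £302.0548
Total = £2,944.9315

£2,944.93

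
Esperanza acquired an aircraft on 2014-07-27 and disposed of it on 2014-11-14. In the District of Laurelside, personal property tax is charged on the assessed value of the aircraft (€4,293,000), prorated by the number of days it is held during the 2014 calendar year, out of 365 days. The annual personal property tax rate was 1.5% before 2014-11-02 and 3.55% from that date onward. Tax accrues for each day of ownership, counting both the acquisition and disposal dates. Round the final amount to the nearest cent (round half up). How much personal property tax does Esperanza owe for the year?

2014-07-27 to 2014-11-01: 98 days at 1.5% → €4,293,000 × 1.5% × 98/365 = €17,289.6164
2014-11-02 to 2014-11-14: 13 days at 3.55% → €4,293,000 × 3.55% × 13/365 = €5,427.9986
Total = €22,717.6151

€22,717.62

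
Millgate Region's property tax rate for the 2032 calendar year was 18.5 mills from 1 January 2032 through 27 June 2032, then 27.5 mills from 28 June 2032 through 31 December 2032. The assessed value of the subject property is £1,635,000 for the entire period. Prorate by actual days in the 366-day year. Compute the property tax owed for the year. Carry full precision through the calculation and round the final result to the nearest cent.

£37,765.82

1 January – 27 June 2032: 179 days at 18.5 mills → £1,635,000 × 1.85% × 179/366 = £14,793.1762
28 June – 31 December 2032: 187 days at 27.5 mills → £1,635,000 × 2.75% × 187/366 = £22,972.6434
Total = £37,765.8197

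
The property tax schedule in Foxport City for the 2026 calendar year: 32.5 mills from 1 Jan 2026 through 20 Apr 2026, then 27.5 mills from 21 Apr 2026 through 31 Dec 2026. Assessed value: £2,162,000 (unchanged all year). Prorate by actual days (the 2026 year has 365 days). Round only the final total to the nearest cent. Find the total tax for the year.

1 Jan – 20 Apr 2026: 110 days at 32.5 mills → £2,162,000 × 3.25% × 110/365 = £21,175.7534
21 Apr – 31 Dec 2026: 255 days at 27.5 mills → £2,162,000 × 2.75% × 255/365 = £41,537.0548
Total = £62,712.8082

£62,712.81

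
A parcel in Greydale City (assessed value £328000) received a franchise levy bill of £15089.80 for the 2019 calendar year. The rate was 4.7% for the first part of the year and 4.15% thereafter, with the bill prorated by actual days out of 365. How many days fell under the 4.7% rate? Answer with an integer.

299 days

Let d = days at the first rate; then 365 − d days at the second rate.
£328000 × [4.7%·d + 4.15%·(365−d)] / 365 = £15089.80
Solving gives d = 299, so the new rate took effect on October 27, 2019.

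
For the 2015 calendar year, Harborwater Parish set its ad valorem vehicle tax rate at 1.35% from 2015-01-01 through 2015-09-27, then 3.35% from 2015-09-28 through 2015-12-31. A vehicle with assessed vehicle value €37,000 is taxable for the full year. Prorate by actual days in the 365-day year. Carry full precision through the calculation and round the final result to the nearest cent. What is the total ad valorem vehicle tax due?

2015-01-01 to 2015-09-27: 270 days at 1.35% → €37,000 × 1.35% × 270/365 = €369.4932
2015-09-28 to 2015-12-31: 95 days at 3.35% → €37,000 × 3.35% × 95/365 = €322.6096
Total = €692.1027

€692.10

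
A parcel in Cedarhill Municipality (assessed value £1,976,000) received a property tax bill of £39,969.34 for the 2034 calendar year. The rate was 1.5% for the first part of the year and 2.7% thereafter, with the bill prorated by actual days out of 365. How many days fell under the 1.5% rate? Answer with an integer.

206 days

Let d = days at the first rate; then 365 − d days at the second rate.
£1,976,000 × [1.5%·d + 2.7%·(365−d)] / 365 = £39,969.34
Solving gives d = 206, so the new rate took effect on July 26, 2034.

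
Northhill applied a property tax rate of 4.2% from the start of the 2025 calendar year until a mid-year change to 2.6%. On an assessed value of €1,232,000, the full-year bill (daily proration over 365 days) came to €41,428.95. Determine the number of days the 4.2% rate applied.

174 days

Let d = days at the first rate; then 365 − d days at the second rate.
€1,232,000 × [4.2%·d + 2.6%·(365−d)] / 365 = €41,428.95
Solving gives d = 174, so the new rate took effect on 24 Jun 2025.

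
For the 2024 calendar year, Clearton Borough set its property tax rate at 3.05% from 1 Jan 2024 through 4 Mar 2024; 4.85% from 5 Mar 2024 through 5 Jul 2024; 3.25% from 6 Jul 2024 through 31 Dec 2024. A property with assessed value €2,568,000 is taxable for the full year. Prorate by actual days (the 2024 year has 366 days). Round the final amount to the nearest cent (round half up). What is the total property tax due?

€96,370.16

1 Jan – 4 Mar 2024: 64 days at 3.05% → €2,568,000 × 3.05% × 64/366 = €13,696.0000
5 Mar – 5 Jul 2024: 123 days at 4.85% → €2,568,000 × 4.85% × 123/366 = €41,856.2951
6 Jul – 31 Dec 2024: 179 days at 3.25% → €2,568,000 × 3.25% × 179/366 = €40,817.8689
Total = €96,370.1639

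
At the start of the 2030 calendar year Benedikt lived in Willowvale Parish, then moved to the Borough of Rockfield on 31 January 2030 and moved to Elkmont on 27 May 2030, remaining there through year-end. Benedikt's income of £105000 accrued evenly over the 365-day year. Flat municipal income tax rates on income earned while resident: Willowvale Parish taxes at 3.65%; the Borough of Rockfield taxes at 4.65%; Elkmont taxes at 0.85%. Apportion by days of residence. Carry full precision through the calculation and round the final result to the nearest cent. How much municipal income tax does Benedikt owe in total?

Willowvale Parish, 1 January – 30 January 2030: 30 days → £105000 × 3.65% × 30/365 = £315.0000
The Borough of Rockfield, 31 January – 26 May 2030: 116 days → £105000 × 4.65% × 116/365 = £1551.6986
Elkmont, 27 May – 31 December 2030: 219 days → £105000 × 0.85% × 219/365 = £535.5000
Total = £2402.1986

£2402.20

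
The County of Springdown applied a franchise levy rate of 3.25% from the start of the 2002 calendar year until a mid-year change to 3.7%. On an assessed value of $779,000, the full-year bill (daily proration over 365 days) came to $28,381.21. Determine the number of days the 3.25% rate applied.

46 days

Let d = days at the first rate; then 365 − d days at the second rate.
$779,000 × [3.25%·d + 3.7%·(365−d)] / 365 = $28,381.21
Solving gives d = 46, so the new rate took effect on February 16, 2002.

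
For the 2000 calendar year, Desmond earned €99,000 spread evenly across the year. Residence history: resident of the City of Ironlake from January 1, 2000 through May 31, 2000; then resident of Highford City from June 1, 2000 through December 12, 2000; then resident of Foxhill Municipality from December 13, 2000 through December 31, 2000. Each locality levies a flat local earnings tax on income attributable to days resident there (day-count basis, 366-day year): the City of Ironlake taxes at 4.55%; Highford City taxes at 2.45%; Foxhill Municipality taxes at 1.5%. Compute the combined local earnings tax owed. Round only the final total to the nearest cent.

€3,240.09

The City of Ironlake, January 1 – May 31, 2000: 152 days → €99,000 × 4.55% × 152/366 = €1,870.7213
Highford City, June 1 – December 12, 2000: 195 days → €99,000 × 2.45% × 195/366 = €1,292.2746
Foxhill Municipality, December 13 – December 31, 2000: 19 days → €99,000 × 1.5% × 19/366 = €77.0902
Total = €3,240.0861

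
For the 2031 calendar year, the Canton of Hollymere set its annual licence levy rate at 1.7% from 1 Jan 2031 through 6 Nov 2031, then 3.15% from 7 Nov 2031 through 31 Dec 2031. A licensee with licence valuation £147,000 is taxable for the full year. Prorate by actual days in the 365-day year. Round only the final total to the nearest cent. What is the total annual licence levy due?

1 Jan – 6 Nov 2031: 310 days at 1.7% → £147,000 × 1.7% × 310/365 = £2,122.4384
7 Nov – 31 Dec 2031: 55 days at 3.15% → £147,000 × 3.15% × 55/365 = £697.7466
Total = £2,820.1849

£2,820.18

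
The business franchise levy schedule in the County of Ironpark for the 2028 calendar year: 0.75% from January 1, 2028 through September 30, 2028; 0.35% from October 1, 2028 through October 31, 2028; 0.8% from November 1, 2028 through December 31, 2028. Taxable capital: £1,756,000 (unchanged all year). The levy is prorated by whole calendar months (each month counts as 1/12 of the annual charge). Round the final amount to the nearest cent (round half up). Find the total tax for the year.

£12,731.00

January 1 – September 30, 2028: 9 months at 0.75% → £1,756,000 × 0.75% × 9/12 = £9,877.5000
October 1 – October 31, 2028: 1 month at 0.35% → £1,756,000 × 0.35% × 1/12 = £512.1667
November 1 – December 31, 2028: 2 months at 0.8% → £1,756,000 × 0.8% × 2/12 = £2,341.3333
Total = £12,731.0000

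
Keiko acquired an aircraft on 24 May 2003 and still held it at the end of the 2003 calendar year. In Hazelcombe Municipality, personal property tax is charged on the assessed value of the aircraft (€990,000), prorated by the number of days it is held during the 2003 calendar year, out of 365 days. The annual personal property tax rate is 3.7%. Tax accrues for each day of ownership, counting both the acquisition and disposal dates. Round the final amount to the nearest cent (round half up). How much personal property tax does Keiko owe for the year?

Days held (24 May – 31 December 2003): 222 out of 365
Tax = €990,000 × 3.7% × 222/365 = €22,279.0685

€22,279.07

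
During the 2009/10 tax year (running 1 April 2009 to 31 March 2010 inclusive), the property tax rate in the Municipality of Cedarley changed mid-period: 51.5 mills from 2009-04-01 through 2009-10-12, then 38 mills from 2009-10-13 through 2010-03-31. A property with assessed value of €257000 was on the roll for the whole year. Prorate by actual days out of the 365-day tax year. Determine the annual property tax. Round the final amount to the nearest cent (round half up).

2009-04-01 to 2009-10-12: 195 days at 51.5 mills → €257000 × 5.15% × 195/365 = €7071.0205
2009-10-13 to 2010-03-31: 170 days at 38 mills → €257000 × 3.8% × 170/365 = €4548.5479
Total = €11619.5685

€11619.57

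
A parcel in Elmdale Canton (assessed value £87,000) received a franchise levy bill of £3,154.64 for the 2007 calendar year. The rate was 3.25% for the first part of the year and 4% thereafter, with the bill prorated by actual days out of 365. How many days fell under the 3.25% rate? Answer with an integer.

182 days

Let d = days at the first rate; then 365 − d days at the second rate.
£87,000 × [3.25%·d + 4%·(365−d)] / 365 = £3,154.64
Solving gives d = 182, so the new rate took effect on 2 July 2007.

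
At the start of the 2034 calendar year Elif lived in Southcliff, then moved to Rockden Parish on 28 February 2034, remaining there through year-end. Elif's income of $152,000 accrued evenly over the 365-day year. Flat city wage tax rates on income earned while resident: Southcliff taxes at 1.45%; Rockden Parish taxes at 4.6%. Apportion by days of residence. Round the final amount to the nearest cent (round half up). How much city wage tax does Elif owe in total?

Southcliff, 1 January – 27 February 2034: 58 days → $152,000 × 1.45% × 58/365 = $350.2247
Rockden Parish, 28 February – 31 December 2034: 307 days → $152,000 × 4.6% × 307/365 = $5,880.9425
Total = $6,231.1671

$6,231.17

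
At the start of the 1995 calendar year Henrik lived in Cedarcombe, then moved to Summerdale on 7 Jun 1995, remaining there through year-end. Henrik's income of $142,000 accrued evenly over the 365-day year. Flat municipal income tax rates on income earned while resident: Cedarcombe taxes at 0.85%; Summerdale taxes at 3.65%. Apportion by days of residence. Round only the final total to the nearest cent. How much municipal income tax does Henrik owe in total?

$3,472.78

Cedarcombe, 1 Jan – 6 Jun 1995: 157 days → $142,000 × 0.85% × 157/365 = $519.1753
Summerdale, 7 Jun – 31 Dec 1995: 208 days → $142,000 × 3.65% × 208/365 = $2,953.6000
Total = $3,472.7753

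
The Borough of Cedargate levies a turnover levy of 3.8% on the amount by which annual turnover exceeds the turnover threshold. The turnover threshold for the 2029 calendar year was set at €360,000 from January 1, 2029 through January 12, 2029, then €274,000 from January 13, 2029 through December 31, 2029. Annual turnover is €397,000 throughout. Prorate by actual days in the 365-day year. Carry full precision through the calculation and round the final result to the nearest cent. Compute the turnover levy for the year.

€4,566.56

January 1 – January 12, 2029: 12 days, exemption €360,000 → (€397,000 − €360,000) × 3.8% × 12/365 = €46.2247
January 13 – December 31, 2029: 353 days, exemption €274,000 → (€397,000 − €274,000) × 3.8% × 353/365 = €4,520.3342
Total = €4,566.5589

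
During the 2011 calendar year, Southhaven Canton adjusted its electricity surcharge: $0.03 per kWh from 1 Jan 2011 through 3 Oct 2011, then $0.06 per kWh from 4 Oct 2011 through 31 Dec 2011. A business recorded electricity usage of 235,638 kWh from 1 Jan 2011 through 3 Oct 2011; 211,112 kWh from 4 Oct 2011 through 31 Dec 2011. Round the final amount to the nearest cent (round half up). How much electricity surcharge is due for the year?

1 Jan – 3 Oct 2011: 235,638 kWh at $0.03/kWh → $7,069.14
4 Oct – 31 Dec 2011: 211,112 kWh at $0.06/kWh → $12,666.72

$19,735.86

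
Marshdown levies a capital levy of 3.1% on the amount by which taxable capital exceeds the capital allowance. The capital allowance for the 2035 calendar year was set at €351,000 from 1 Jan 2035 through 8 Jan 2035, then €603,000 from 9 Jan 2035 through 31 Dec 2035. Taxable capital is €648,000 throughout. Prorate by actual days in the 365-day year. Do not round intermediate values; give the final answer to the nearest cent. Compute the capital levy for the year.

€1,566.22

1 Jan – 8 Jan 2035: 8 days, exemption €351,000 → (€648,000 − €351,000) × 3.1% × 8/365 = €201.7973
9 Jan – 31 Dec 2035: 357 days, exemption €603,000 → (€648,000 − €603,000) × 3.1% × 357/365 = €1,364.4247
Total = €1,566.2219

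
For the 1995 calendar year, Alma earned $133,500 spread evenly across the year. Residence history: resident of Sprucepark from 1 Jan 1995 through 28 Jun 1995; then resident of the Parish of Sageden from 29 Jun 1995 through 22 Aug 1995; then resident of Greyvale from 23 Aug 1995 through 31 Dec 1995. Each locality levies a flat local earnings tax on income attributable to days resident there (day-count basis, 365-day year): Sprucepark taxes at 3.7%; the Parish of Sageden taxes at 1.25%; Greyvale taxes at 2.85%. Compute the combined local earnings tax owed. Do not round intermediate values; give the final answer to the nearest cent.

Sprucepark, 1 Jan – 28 Jun 1995: 179 days → $133,500 × 3.7% × 179/365 = $2,422.3849
The Parish of Sageden, 29 Jun – 22 Aug 1995: 55 days → $133,500 × 1.25% × 55/365 = $251.4555
Greyvale, 23 Aug – 31 Dec 1995: 131 days → $133,500 × 2.85% × 131/365 = $1,365.5404
Total = $4,039.3808

$4,039.38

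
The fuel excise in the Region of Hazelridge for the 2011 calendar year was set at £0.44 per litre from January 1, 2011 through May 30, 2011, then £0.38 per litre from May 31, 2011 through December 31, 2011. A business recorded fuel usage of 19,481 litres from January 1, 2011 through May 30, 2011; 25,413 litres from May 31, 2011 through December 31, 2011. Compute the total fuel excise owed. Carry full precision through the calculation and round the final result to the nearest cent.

£18,228.58

January 1 – May 30, 2011: 19,481 litres at £0.44/litre → £8,571.64
May 31 – December 31, 2011: 25,413 litres at £0.38/litre → £9,656.94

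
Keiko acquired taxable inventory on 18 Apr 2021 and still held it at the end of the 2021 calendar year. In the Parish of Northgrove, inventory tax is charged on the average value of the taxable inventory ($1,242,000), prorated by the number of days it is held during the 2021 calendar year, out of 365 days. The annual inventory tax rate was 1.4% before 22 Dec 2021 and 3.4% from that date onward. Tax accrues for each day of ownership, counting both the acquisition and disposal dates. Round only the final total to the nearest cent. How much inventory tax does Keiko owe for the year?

$12,971.24

18 Apr – 21 Dec 2021: 248 days at 1.4% → $1,242,000 × 1.4% × 248/365 = $11,814.3123
22 Dec – 31 Dec 2021: 10 days at 3.4% → $1,242,000 × 3.4% × 10/365 = $1,156.9315
Total = $12,971.2438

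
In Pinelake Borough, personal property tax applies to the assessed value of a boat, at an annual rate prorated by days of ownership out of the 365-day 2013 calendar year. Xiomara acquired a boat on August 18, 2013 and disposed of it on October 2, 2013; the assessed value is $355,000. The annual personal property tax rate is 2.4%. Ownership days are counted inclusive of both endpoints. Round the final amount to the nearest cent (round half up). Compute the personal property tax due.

Days held (August 18 – October 2, 2013): 46 out of 365
Tax = $355,000 × 2.4% × 46/365 = $1,073.7534

$1,073.75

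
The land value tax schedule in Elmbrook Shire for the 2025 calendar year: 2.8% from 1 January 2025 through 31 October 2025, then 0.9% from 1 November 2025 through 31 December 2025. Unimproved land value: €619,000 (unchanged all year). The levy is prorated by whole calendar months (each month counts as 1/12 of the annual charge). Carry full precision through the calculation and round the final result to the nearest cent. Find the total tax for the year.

€15,371.83

1 January – 31 October 2025: 10 months at 2.8% → €619,000 × 2.8% × 10/12 = €14,443.3333
1 November – 31 December 2025: 2 months at 0.9% → €619,000 × 0.9% × 2/12 = €928.5000
Total = €15,371.8333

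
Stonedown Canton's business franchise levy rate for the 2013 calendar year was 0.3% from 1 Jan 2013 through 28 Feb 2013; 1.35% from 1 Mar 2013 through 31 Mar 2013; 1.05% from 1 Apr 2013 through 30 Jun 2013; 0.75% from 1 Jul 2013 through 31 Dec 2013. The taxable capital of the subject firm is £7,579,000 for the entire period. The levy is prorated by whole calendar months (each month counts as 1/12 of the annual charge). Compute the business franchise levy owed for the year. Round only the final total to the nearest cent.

1 Jan – 28 Feb 2013: 2 months at 0.3% → £7,579,000 × 0.3% × 2/12 = £3,789.5000
1 Mar – 31 Mar 2013: 1 month at 1.35% → £7,579,000 × 1.35% × 1/12 = £8,526.3750
1 Apr – 30 Jun 2013: 3 months at 1.05% → £7,579,000 × 1.05% × 3/12 = £19,894.8750
1 Jul – 31 Dec 2013: 6 months at 0.75% → £7,579,000 × 0.75% × 6/12 = £28,421.2500
Total = £60,632.0000

£60,632.00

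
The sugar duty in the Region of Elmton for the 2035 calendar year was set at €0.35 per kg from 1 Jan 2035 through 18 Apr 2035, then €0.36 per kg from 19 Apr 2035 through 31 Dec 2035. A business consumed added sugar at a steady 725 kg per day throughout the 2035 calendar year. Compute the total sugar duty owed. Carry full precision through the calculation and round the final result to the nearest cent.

1 Jan – 18 Apr 2035: 108 days × 725 kg/day = 78,300 kg at €0.35/kg → €27,405.00
19 Apr – 31 Dec 2035: 257 days × 725 kg/day = 186,325 kg at €0.36/kg → €67,077.00

€94,482.00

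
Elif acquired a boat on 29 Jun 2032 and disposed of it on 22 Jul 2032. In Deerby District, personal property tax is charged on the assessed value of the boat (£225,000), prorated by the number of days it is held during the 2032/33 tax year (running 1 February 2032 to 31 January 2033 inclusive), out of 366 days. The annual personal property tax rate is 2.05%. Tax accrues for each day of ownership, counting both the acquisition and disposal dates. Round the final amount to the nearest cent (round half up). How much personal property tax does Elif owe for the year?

£302.46

Days held (29 Jun – 22 Jul 2032): 24 out of 366
Tax = £225,000 × 2.05% × 24/366 = £302.4590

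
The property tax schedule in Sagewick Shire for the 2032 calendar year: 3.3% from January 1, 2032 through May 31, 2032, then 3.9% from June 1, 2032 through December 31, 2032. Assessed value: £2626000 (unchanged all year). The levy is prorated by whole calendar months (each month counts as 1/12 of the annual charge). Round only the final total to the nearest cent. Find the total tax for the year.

£95849.00

January 1 – May 31, 2032: 5 months at 3.3% → £2626000 × 3.3% × 5/12 = £36107.5000
June 1 – December 31, 2032: 7 months at 3.9% → £2626000 × 3.9% × 7/12 = £59741.5000
Total = £95849.0000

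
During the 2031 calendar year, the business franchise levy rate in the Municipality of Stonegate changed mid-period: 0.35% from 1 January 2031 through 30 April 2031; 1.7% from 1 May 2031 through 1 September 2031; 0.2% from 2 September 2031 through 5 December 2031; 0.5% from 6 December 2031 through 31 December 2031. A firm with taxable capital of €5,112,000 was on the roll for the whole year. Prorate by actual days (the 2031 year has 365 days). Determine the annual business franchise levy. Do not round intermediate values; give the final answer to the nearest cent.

€39,887.61

1 January – 30 April 2031: 120 days at 0.35% → €5,112,000 × 0.35% × 120/365 = €5,882.3014
1 May – 1 September 2031: 124 days at 1.7% → €5,112,000 × 1.7% × 124/365 = €29,523.5507
2 September – 5 December 2031: 95 days at 0.2% → €5,112,000 × 0.2% × 95/365 = €2,661.0411
6 December – 31 December 2031: 26 days at 0.5% → €5,112,000 × 0.5% × 26/365 = €1,820.7123
Total = €39,887.6055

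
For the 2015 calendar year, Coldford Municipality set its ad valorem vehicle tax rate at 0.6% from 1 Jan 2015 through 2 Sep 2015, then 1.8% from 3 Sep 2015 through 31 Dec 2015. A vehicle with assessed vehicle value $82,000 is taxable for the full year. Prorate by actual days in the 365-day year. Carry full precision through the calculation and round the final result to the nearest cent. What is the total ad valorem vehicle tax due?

$815.51

1 Jan – 2 Sep 2015: 245 days at 0.6% → $82,000 × 0.6% × 245/365 = $330.2466
3 Sep – 31 Dec 2015: 120 days at 1.8% → $82,000 × 1.8% × 120/365 = $485.2603
Total = $815.5068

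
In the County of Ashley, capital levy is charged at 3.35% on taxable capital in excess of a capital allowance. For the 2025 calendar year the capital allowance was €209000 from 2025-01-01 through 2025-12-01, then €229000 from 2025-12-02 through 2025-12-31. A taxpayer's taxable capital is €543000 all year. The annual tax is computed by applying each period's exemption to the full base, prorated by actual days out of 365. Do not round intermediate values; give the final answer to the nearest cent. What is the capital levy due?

2025-01-01 to 2025-12-01: 335 days, exemption €209000 → (€543000 − €209000) × 3.35% × 335/365 = €10269.3562
2025-12-02 to 2025-12-31: 30 days, exemption €229000 → (€543000 − €229000) × 3.35% × 30/365 = €864.5753
Total = €11133.9315

€11133.93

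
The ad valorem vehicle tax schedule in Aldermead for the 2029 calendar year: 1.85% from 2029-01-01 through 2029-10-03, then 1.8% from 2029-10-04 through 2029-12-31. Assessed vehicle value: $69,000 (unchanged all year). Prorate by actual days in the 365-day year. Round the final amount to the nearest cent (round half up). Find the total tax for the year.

2029-01-01 to 2029-10-03: 276 days at 1.85% → $69,000 × 1.85% × 276/365 = $965.2438
2029-10-04 to 2029-12-31: 89 days at 1.8% → $69,000 × 1.8% × 89/365 = $302.8438
Total = $1,268.0877

$1,268.09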